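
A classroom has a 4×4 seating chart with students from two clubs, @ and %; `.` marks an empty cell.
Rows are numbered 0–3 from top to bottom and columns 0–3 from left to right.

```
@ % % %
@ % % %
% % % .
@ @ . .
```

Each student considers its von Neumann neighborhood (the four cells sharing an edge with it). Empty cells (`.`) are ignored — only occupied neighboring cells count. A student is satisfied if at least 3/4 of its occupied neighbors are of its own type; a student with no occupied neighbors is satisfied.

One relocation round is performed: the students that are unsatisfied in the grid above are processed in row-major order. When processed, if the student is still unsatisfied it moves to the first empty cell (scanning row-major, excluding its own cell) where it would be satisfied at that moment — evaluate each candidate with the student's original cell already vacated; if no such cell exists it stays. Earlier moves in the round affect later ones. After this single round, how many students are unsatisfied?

4

Initially unsatisfied (in order): (0,0), (0,1), (1,0), (2,0), (3,0), (3,1).
  (0,0) → (3,3).
  (0,1): now satisfied by earlier moves; stays.
  (1,0): no empty cell satisfies it; stays.
  (2,0): no empty cell satisfies it; stays.
  (3,0): no empty cell satisfies it; stays.
  (3,1): no empty cell satisfies it; stays.
Resulting grid:
. % % %
@ % % %
% % % .
@ @ . @
Unsatisfied now: (1,0), (2,0), (3,0), (3,1).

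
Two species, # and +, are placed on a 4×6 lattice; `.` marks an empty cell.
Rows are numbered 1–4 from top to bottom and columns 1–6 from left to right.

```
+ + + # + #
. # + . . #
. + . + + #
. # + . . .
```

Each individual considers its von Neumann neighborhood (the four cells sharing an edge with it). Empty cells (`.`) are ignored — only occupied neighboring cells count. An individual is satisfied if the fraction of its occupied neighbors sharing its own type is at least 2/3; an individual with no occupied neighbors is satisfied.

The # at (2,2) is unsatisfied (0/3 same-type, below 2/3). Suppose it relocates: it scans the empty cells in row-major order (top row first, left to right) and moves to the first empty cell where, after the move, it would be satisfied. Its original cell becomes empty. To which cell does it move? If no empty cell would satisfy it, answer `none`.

Vacating (2,2). Empty cells in order:
  (2,1): 0/1 same-type → still unsatisfied.
  (2,4): 1/3 same-type → still unsatisfied.
  (2,5): 1/3 same-type → still unsatisfied.
  (3,1): 0/1 same-type → still unsatisfied.
  (3,3): 0/4 same-type → still unsatisfied.
  (4,1): 1/1 same-type → satisfied — stop here.

(4,1)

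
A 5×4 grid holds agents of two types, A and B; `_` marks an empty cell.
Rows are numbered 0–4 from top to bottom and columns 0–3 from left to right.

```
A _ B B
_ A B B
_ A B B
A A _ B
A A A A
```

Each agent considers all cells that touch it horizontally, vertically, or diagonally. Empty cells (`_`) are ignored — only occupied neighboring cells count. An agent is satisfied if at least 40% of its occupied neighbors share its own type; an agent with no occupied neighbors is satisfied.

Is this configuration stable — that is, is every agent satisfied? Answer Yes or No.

Row 0: (0,0)A 1/1 ✓ · (0,2)B 3/4 ✓ · (0,3)B 3/3 ✓
Row 1: (1,1)A 2/5 ✓ · (1,2)B 5/7 ✓ · (1,3)B 5/5 ✓
Row 2: (2,1)A 3/5 ✓ · (2,2)B 4/7 ✓ · (2,3)B 4/4 ✓
Row 3: (3,0)A 4/4 ✓ · (3,1)A 5/6 ✓ · (3,3)B 2/4 ✓
Row 4: (4,0)A 3/3 ✓ · (4,1)A 4/4 ✓ · (4,2)A 3/4 ✓ · (4,3)A 1/2 ✓
All meet the threshold, so the configuration is stable.

Yes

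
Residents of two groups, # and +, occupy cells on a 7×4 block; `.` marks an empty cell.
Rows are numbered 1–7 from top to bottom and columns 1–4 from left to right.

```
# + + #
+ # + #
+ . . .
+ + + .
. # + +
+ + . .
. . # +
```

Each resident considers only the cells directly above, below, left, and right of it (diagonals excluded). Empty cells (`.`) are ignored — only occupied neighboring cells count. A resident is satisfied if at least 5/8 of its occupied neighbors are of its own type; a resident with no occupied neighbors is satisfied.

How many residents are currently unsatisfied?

11

(1,1)# 0/2 ✗
(1,2)+ 1/3 ✗
(1,3)+ 2/3 ✓
(1,4)# 1/2 ✗
(2,1)+ 1/3 ✗
(2,2)# 0/3 ✗
(2,3)+ 1/3 ✗
(2,4)# 1/2 ✗
(3,1)+ 2/2 ✓
(4,1)+ 2/2 ✓
(4,2)+ 2/3 ✓
(4,3)+ 2/2 ✓
(5,2)# 0/3 ✗
(5,3)+ 2/3 ✓
(5,4)+ 1/1 ✓
(6,1)+ 1/1 ✓
(6,2)+ 1/2 ✗
(7,3)# 0/1 ✗
(7,4)+ 0/1 ✗
Unsatisfied: (1,1), (1,2), (1,4), (2,1), (2,2), (2,3), (2,4), (5,2), (6,2), (7,3), (7,4) — 11 in total.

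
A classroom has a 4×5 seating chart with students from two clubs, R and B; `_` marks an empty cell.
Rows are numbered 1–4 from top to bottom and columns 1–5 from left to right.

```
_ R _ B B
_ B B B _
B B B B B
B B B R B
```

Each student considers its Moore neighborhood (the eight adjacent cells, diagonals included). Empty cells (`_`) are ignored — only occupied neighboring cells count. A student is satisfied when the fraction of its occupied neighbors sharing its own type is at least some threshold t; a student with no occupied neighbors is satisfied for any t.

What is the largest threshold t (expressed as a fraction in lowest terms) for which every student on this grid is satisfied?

Row 1: (1,2)R 0/2 · (1,4)B 3/3 · (1,5)B 2/2
Row 2: (2,2)B 4/5 · (2,3)B 6/7 · (2,4)B 6/6
Row 3: (3,1)B 4/4 · (3,2)B 7/7 · (3,3)B 7/8 · (3,4)B 6/7 · (3,5)B 3/4
Row 4: (4,1)B 3/3 · (4,2)B 5/5 · (4,3)B 4/5 · (4,4)R 0/5 · (4,5)B 2/3
The smallest same-type fraction is 0/2 at (1,2), which reduces to 0/1. Any threshold above that leaves this student unsatisfied.

0/1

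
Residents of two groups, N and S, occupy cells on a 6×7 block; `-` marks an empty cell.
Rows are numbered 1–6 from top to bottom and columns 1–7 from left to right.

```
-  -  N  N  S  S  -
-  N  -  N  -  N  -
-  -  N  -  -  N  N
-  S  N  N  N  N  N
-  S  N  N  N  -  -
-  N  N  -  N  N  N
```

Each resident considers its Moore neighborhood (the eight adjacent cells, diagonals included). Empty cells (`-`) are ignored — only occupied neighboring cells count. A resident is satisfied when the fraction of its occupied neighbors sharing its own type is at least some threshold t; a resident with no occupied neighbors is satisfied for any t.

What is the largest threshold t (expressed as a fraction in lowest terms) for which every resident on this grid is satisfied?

(1,3)N 3/3
(1,4)N 2/3
(1,5)S 1/4
(1,6)S 1/2
(2,2)N 2/2
(2,4)N 3/4
(2,6)N 2/4
(3,3)N 4/5
(3,6)N 5/5
(3,7)N 4/4
(4,2)S 1/4
(4,3)N 4/6
(4,4)N 6/6
(4,5)N 5/5
(4,6)N 5/5
(4,7)N 3/3
(5,2)S 1/5
(5,3)N 5/7
(5,4)N 7/7
(5,5)N 6/6
(6,2)N 2/3
(6,3)N 3/4
(6,5)N 3/3
(6,6)N 3/3
(6,7)N 1/1
The smallest same-type fraction is 1/5 at (5,2), which reduces to 1/5. Any threshold above that leaves this resident unsatisfied.

1/5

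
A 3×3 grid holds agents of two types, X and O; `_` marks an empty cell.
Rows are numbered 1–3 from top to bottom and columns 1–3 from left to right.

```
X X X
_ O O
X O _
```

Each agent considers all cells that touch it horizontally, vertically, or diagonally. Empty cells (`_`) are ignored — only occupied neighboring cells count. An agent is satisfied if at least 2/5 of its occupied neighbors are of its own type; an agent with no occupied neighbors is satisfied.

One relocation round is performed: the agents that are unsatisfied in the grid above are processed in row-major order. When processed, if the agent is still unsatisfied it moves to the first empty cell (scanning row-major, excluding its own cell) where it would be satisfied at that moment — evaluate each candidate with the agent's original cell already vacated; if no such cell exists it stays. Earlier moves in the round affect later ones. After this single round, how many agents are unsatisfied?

Initially unsatisfied (in order): (1,3), (2,2), (3,1).
  (1,3) → (2,1).
  (2,2) → (1,3).
  (3,1): now satisfied by earlier moves; stays.
Resulting grid:
X X O
X _ O
X O _
Unsatisfied now: (3,2).

1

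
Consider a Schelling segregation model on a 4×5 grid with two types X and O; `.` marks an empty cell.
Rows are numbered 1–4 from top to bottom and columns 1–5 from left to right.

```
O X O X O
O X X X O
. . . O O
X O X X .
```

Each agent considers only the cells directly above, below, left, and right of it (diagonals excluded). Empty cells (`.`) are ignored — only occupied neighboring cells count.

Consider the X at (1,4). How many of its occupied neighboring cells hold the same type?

1

Occupied neighbors of (1,4): (2,4)=X, (1,3)=O, (1,5)=O.
Same type (X): 1 of 3.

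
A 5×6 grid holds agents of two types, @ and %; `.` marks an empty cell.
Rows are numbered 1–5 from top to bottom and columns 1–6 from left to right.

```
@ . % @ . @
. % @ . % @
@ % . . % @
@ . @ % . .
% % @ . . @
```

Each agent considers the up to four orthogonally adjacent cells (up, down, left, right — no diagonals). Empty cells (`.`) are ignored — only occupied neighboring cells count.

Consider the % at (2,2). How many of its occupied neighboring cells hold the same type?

Occupied neighbors of (2,2): (3,2)=%, (2,3)=@.
Same type (%): 1 of 2.

1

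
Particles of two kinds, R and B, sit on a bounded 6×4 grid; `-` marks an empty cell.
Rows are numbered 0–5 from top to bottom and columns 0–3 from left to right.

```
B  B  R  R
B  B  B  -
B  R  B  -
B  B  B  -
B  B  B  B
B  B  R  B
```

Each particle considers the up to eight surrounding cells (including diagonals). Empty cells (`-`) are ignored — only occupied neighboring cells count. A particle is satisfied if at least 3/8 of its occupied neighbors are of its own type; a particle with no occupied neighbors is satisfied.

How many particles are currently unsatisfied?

Row 0: (0,0)B 3/3 satisfied · (0,1)B 4/5 satisfied · (0,2)R 1/4 not · (0,3)R 1/2 satisfied
Row 1: (1,0)B 4/5 satisfied · (1,1)B 6/8 satisfied · (1,2)B 3/6 satisfied
Row 2: (2,0)B 4/5 satisfied · (2,1)R 0/8 not · (2,2)B 4/5 satisfied
Row 3: (3,0)B 4/5 satisfied · (3,1)B 7/8 satisfied · (3,2)B 5/6 satisfied
Row 4: (4,0)B 5/5 satisfied · (4,1)B 7/8 satisfied · (4,2)B 6/7 satisfied · (4,3)B 3/4 satisfied
Row 5: (5,0)B 3/3 satisfied · (5,1)B 4/5 satisfied · (5,2)R 0/5 not · (5,3)B 2/3 satisfied
Unsatisfied: (0,2), (2,1), (5,2) — 3 in total.

3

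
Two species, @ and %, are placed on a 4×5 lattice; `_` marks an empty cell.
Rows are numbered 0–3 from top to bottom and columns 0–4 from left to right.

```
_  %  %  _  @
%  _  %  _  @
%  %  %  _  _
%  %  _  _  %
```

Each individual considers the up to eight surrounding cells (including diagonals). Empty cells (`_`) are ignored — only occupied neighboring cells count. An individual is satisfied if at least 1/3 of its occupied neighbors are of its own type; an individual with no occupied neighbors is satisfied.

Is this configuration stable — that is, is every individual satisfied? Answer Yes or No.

Yes

Row 0: (0,1)% 3/3 ✓ · (0,2)% 2/2 ✓ · (0,4)@ 1/1 ✓
Row 1: (1,0)% 3/3 ✓ · (1,2)% 4/4 ✓ · (1,4)@ 1/1 ✓
Row 2: (2,0)% 4/4 ✓ · (2,1)% 6/6 ✓ · (2,2)% 3/3 ✓
Row 3: (3,0)% 3/3 ✓ · (3,1)% 4/4 ✓ · (3,4)% 0/0 ✓
All meet the threshold, so the configuration is stable.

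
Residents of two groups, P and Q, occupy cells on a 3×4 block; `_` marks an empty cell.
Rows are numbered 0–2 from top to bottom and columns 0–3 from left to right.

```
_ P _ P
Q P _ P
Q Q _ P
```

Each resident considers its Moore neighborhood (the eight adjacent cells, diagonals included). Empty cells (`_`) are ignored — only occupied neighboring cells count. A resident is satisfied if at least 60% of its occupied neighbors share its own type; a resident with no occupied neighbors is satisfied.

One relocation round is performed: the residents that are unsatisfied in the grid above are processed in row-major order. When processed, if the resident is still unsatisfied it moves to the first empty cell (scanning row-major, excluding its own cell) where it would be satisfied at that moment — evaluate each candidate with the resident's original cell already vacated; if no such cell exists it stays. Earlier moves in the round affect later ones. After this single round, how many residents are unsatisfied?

Initially unsatisfied (in order): (0,1), (1,0), (1,1).
  (0,1) → (0,2).
  (1,0): now satisfied by earlier moves; stays.
  (1,1) → (1,2).
Resulting grid:
_ _ P P
Q _ P P
Q Q _ P
All satisfied now.

0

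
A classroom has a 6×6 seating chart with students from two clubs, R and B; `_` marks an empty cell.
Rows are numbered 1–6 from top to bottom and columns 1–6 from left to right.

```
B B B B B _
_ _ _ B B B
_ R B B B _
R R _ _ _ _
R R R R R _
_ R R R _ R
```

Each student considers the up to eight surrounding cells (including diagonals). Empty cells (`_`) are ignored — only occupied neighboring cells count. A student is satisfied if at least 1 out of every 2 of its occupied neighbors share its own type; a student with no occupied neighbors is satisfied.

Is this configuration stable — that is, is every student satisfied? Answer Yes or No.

Row 1: (1,1)B 1/1 satisfied · (1,2)B 2/2 satisfied · (1,3)B 3/3 satisfied · (1,4)B 4/4 satisfied · (1,5)B 4/4 satisfied
Row 2: (2,4)B 7/7 satisfied · (2,5)B 6/6 satisfied · (2,6)B 3/3 satisfied
Row 3: (3,2)R 2/3 satisfied · (3,3)B 2/4 satisfied · (3,4)B 4/4 satisfied · (3,5)B 4/4 satisfied
Row 4: (4,1)R 4/4 satisfied · (4,2)R 5/6 satisfied
Row 5: (5,1)R 4/4 satisfied · (5,2)R 6/6 satisfied · (5,3)R 6/6 satisfied · (5,4)R 4/4 satisfied · (5,5)R 3/3 satisfied
Row 6: (6,2)R 4/4 satisfied · (6,3)R 5/5 satisfied · (6,4)R 4/4 satisfied · (6,6)R 1/1 satisfied
All meet the threshold, so the configuration is stable.

Yes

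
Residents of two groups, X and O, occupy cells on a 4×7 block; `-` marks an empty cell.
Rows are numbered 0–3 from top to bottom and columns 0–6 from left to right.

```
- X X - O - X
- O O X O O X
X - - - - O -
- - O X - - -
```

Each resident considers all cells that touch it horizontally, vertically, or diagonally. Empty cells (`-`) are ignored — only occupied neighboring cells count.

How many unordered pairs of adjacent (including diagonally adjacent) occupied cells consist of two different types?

12

Scan each occupied cell's neighbors to the right and below (and the two forward diagonals) so each pair is counted once.
From row 0: 6 unlike of 11 pairs (running 6/11).
From row 1: 5 unlike of 9 pairs (running 11/20).
From row 3: 1 unlike of 1 pairs (running 12/21).
Total adjacent occupied pairs: 21; unlike-type pairs: 12.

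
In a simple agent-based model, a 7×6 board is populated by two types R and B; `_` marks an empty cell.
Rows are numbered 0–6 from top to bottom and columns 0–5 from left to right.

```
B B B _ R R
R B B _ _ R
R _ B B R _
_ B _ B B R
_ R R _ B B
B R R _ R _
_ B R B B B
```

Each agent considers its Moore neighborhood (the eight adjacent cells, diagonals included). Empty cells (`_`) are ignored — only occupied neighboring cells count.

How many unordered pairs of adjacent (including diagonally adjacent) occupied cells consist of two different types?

26

Scan each occupied cell's neighbors to the right and below (and the two forward diagonals) so each pair is counted once.
From row 0: 2 unlike of 12 pairs (running 2/12).
From row 1: 2 unlike of 8 pairs (running 4/20).
From row 2: 4 unlike of 10 pairs (running 8/30).
From row 3: 6 unlike of 10 pairs (running 14/40).
From row 4: 3 unlike of 9 pairs (running 17/49).
From row 5: 7 unlike of 11 pairs (running 24/60).
From row 6: 2 unlike of 4 pairs (running 26/64).
Total adjacent occupied pairs: 64; unlike-type pairs: 26.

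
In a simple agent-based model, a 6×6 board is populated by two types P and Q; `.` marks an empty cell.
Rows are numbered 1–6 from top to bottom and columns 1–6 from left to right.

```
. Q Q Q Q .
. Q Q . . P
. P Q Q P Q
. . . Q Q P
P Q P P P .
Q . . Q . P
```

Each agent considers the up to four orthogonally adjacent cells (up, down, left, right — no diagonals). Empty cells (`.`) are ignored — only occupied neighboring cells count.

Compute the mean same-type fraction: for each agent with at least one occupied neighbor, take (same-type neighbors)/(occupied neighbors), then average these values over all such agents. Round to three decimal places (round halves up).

0.428

Row 1: (1,2)Q 2/2 · (1,3)Q 3/3 · (1,4)Q 2/2 · (1,5)Q 1/1
Row 2: (2,2)Q 2/3 · (2,3)Q 3/3 · (2,6)P 0/1
Row 3: (3,2)P 0/2 · (3,3)Q 2/3 · (3,4)Q 2/3 · (3,5)P 0/3 · (3,6)Q 0/3
Row 4: (4,4)Q 2/3 · (4,5)Q 1/4 · (4,6)P 0/2
Row 5: (5,1)P 0/2 · (5,2)Q 0/2 · (5,3)P 1/2 · (5,4)P 2/4 · (5,5)P 1/2
Row 6: (6,1)Q 0/1 · (6,4)Q 0/1 · (6,6)P — no occupied neighbors
Sum over 22 agents: 2/2 + 3/3 + 2/2 + 1/1 + 2/3 + 3/3 + 0/1 + 0/2 + 2/3 + 2/3 + 0/3 + 0/3 + 2/3 + 1/4 + 0/2 + 0/2 + 0/2 + 1/2 + 2/4 + 1/2 + 0/1 + 0/1 = 113/12; mean = 113/12 ÷ 22 = 113/264 = 0.428030… → 0.428.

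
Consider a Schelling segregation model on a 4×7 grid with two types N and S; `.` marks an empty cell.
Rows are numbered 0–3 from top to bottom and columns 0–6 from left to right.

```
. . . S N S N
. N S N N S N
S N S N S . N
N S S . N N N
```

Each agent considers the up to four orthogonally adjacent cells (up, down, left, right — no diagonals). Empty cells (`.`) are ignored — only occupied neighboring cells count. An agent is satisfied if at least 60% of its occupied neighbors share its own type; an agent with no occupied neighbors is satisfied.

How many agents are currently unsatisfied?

17

(0,3)S 0/2 unhappy
(0,4)N 1/3 unhappy
(0,5)S 1/3 unhappy
(0,6)N 1/2 unhappy
(1,1)N 1/2 unhappy
(1,2)S 1/3 unhappy
(1,3)N 2/4 unhappy
(1,4)N 2/4 unhappy
(1,5)S 1/3 unhappy
(1,6)N 2/3 ok
(2,0)S 0/2 unhappy
(2,1)N 1/4 unhappy
(2,2)S 2/4 unhappy
(2,3)N 1/3 unhappy
(2,4)S 0/3 unhappy
(2,6)N 2/2 ok
(3,0)N 0/2 unhappy
(3,1)S 1/3 unhappy
(3,2)S 2/2 ok
(3,4)N 1/2 unhappy
(3,5)N 2/2 ok
(3,6)N 2/2 ok
Unsatisfied: (0,3), (0,4), (0,5), (0,6), (1,1), (1,2), (1,3), (1,4), (1,5), (2,0), (2,1), (2,2), (2,3), (2,4), (3,0), (3,1), (3,4) — 17 in total.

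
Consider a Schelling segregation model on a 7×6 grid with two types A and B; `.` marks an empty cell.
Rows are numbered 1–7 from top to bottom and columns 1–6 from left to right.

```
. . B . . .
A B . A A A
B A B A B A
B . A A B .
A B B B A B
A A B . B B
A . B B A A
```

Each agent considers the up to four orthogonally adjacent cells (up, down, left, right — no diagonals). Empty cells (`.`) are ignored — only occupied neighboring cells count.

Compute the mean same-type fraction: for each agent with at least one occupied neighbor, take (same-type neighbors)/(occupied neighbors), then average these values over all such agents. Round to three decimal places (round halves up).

Row 1: (1,3)B — no occupied neighbors
Row 2: (2,1)A 0/2 · (2,2)B 0/2 · (2,4)A 2/2 · (2,5)A 2/3 · (2,6)A 2/2
Row 3: (3,1)B 1/3 · (3,2)A 0/3 · (3,3)B 0/3 · (3,4)A 2/4 · (3,5)B 1/4 · (3,6)A 1/2
Row 4: (4,1)B 1/2 · (4,3)A 1/3 · (4,4)A 2/4 · (4,5)B 1/3
Row 5: (5,1)A 1/3 · (5,2)B 1/3 · (5,3)B 3/4 · (5,4)B 1/3 · (5,5)A 0/4 · (5,6)B 1/2
Row 6: (6,1)A 3/3 · (6,2)A 1/3 · (6,3)B 2/3 · (6,5)B 1/3 · (6,6)B 2/3
Row 7: (7,1)A 1/1 · (7,3)B 2/2 · (7,4)B 1/2 · (7,5)A 1/3 · (7,6)A 1/2
Sum over 31 agents: 0/2 + 0/2 + 2/2 + 2/3 + 2/2 + 1/3 + 0/3 + 0/3 + 2/4 + 1/4 + 1/2 + 1/2 + 1/3 + 2/4 + 1/3 + 1/3 + 1/3 + 3/4 + 1/3 + 0/4 + 1/2 + 3/3 + 1/3 + 2/3 + 1/3 + 2/3 + 1/1 + 2/2 + 1/2 + 1/3 + 1/2 = 29/2; mean = 29/2 ÷ 31 = 29/62 = 0.467741… → 0.468.

0.468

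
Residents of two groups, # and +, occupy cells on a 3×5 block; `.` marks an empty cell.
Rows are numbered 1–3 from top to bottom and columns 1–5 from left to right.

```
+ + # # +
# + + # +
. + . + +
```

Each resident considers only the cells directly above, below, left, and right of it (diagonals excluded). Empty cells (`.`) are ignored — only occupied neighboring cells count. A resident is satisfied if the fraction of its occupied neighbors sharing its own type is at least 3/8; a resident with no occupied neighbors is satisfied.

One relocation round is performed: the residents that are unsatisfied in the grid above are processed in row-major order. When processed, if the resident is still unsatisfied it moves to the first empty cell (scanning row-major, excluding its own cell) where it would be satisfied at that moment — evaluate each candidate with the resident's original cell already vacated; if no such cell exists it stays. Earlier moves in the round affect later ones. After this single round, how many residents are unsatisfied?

Initially unsatisfied (in order): (1,3), (2,1), (2,3), (2,4).
  (1,3) → (3,1).
  (2,1): no empty cell satisfies it; stays.
  (2,3): now satisfied by earlier moves; stays.
  (2,4): no empty cell satisfies it; stays.
Resulting grid:
+ + . # +
# + + # +
# + . + +
Unsatisfied now: (2,1), (2,4).

2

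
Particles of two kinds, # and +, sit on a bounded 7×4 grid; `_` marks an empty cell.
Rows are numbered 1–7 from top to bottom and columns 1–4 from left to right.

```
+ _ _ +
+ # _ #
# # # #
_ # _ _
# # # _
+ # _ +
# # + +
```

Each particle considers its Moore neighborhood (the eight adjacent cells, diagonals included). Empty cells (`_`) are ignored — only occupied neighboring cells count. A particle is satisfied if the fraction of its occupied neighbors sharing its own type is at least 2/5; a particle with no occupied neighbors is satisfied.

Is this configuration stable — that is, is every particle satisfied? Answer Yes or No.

No

Row 1: (1,1)+ 1/2 ✓ · (1,4)+ 0/1 ✗
Row 2: (2,1)+ 1/4 ✗ · (2,2)# 3/5 ✓ · (2,4)# 2/3 ✓
Row 3: (3,1)# 3/4 ✓ · (3,2)# 4/5 ✓ · (3,3)# 5/5 ✓ · (3,4)# 2/2 ✓
Row 4: (4,2)# 6/6 ✓
Row 5: (5,1)# 3/4 ✓ · (5,2)# 4/5 ✓ · (5,3)# 3/4 ✓
Row 6: (6,1)+ 0/5 ✗ · (6,2)# 5/7 ✓ · (6,4)+ 2/3 ✓
Row 7: (7,1)# 2/3 ✓ · (7,2)# 2/4 ✓ · (7,3)+ 2/4 ✓ · (7,4)+ 2/2 ✓
For instance (1,4) has only 0/1 same-type neighbors, below 2/5.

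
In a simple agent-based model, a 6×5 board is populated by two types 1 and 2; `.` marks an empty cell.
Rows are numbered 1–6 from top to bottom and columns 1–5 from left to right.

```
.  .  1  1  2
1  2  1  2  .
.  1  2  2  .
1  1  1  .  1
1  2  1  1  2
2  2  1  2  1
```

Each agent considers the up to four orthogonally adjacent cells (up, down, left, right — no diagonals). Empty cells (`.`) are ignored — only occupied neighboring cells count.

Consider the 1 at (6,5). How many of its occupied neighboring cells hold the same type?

Occupied neighbors of (6,5): (5,5)=2, (6,4)=2.
Same type (1): 0 of 2.

0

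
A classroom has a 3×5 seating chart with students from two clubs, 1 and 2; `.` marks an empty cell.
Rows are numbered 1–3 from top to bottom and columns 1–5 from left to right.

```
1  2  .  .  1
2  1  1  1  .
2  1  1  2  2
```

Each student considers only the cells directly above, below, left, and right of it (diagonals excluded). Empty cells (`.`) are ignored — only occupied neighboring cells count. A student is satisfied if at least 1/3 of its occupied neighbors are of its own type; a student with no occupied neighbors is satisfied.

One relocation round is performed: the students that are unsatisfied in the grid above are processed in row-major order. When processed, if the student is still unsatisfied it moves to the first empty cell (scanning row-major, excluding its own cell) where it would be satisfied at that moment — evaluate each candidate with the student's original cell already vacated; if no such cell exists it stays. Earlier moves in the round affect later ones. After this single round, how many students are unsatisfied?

Initially unsatisfied (in order): (1,1), (1,2).
  (1,1) → (1,3).
  (1,2) → (1,1).
Resulting grid:
2 . 1 . 1
2 1 1 1 .
2 1 1 2 2
All satisfied now.

0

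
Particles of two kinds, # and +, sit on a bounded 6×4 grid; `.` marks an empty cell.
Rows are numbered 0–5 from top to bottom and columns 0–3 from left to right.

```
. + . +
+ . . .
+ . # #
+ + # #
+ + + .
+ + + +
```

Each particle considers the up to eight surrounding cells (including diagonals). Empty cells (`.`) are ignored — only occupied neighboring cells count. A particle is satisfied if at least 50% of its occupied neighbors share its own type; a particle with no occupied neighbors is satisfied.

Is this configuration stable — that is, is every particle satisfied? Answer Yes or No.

Yes

Row 0: (0,1)+ 1/1 ✓ · (0,3)+ 0/0 ✓
Row 1: (1,0)+ 2/2 ✓
Row 2: (2,0)+ 3/3 ✓ · (2,2)# 3/4 ✓ · (2,3)# 3/3 ✓
Row 3: (3,0)+ 4/4 ✓ · (3,1)+ 5/7 ✓ · (3,2)# 3/6 ✓ · (3,3)# 3/4 ✓
Row 4: (4,0)+ 5/5 ✓ · (4,1)+ 7/8 ✓ · (4,2)+ 5/7 ✓
Row 5: (5,0)+ 3/3 ✓ · (5,1)+ 5/5 ✓ · (5,2)+ 4/4 ✓ · (5,3)+ 2/2 ✓
All meet the threshold, so the configuration is stable.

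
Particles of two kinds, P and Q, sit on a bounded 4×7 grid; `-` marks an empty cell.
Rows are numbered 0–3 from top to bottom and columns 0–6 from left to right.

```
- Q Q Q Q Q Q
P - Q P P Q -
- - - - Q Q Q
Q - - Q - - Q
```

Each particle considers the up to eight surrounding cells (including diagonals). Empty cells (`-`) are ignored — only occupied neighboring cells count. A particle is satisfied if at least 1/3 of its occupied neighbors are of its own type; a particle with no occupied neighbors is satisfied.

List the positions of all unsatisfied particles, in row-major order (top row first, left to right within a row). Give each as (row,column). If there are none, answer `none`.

(1,0), (1,3), (1,4)

Row 0: (0,1)Q 2/3 ok · (0,2)Q 3/4 ok · (0,3)Q 3/5 ok · (0,4)Q 3/5 ok · (0,5)Q 3/4 ok · (0,6)Q 2/2 ok
Row 1: (1,0)P 0/1 unhappy · (1,2)Q 3/4 ok · (1,3)P 1/6 unhappy · (1,4)P 1/7 unhappy · (1,5)Q 6/7 ok
Row 2: (2,4)Q 3/5 ok · (2,5)Q 4/5 ok · (2,6)Q 3/3 ok
Row 3: (3,0)Q 0/0 ok · (3,3)Q 1/1 ok · (3,6)Q 2/2 ok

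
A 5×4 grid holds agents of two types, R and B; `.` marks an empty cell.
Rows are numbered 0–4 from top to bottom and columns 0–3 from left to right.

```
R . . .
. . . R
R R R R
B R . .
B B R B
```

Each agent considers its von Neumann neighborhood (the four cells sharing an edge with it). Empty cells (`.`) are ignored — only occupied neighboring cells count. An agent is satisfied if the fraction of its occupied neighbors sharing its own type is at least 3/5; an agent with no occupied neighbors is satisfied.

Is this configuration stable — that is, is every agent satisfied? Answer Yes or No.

(0,0)R 0/0 satisfied
(1,3)R 1/1 satisfied
(2,0)R 1/2 not
(2,1)R 3/3 satisfied
(2,2)R 2/2 satisfied
(2,3)R 2/2 satisfied
(3,0)B 1/3 not
(3,1)R 1/3 not
(4,0)B 2/2 satisfied
(4,1)B 1/3 not
(4,2)R 0/2 not
(4,3)B 0/1 not
For instance (2,0) has only 1/2 same-type neighbors, below 3/5.

No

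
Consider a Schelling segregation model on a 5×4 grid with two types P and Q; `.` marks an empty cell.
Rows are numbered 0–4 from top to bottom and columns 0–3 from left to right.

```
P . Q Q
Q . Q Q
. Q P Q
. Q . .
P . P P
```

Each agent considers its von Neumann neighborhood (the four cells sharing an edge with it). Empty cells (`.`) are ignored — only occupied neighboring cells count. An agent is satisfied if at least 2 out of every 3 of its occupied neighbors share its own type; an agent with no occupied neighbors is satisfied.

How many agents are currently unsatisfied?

(0,0)P 0/1 ✗
(0,2)Q 2/2 ✓
(0,3)Q 2/2 ✓
(1,0)Q 0/1 ✗
(1,2)Q 2/3 ✓
(1,3)Q 3/3 ✓
(2,1)Q 1/2 ✗
(2,2)P 0/3 ✗
(2,3)Q 1/2 ✗
(3,1)Q 1/1 ✓
(4,0)P 0/0 ✓
(4,2)P 1/1 ✓
(4,3)P 1/1 ✓
Unsatisfied: (0,0), (1,0), (2,1), (2,2), (2,3) — 5 in total.

5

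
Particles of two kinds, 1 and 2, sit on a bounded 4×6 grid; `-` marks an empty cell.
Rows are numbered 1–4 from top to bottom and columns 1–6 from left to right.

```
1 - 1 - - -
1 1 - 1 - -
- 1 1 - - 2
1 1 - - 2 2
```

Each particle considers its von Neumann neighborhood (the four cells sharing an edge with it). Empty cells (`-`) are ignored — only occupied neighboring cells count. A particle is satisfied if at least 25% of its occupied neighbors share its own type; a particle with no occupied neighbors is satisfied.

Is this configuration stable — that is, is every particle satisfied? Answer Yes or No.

Yes

(1,1)1 1/1 ✓
(1,3)1 0/0 ✓
(2,1)1 2/2 ✓
(2,2)1 2/2 ✓
(2,4)1 0/0 ✓
(3,2)1 3/3 ✓
(3,3)1 1/1 ✓
(3,6)2 1/1 ✓
(4,1)1 1/1 ✓
(4,2)1 2/2 ✓
(4,5)2 1/1 ✓
(4,6)2 2/2 ✓
All meet the threshold, so the configuration is stable.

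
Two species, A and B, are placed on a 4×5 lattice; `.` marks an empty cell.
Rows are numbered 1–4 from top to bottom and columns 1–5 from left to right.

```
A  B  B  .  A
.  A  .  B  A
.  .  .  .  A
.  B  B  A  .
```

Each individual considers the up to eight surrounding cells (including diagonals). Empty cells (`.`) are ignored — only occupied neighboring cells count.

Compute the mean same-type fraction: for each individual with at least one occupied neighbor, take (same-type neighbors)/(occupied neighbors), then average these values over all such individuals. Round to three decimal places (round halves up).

0.538

Row 1: (1,1)A 1/2 · (1,2)B 1/3 · (1,3)B 2/3 · (1,5)A 1/2
Row 2: (2,2)A 1/3 · (2,4)B 1/4 · (2,5)A 2/3
Row 3: (3,5)A 2/3
Row 4: (4,2)B 1/1 · (4,3)B 1/2 · (4,4)A 1/2
Sum over 11 individuals: 1/2 + 1/3 + 2/3 + 1/2 + 1/3 + 1/4 + 2/3 + 2/3 + 1/1 + 1/2 + 1/2 = 71/12; mean = 71/12 ÷ 11 = 71/132 = 0.537878… → 0.538.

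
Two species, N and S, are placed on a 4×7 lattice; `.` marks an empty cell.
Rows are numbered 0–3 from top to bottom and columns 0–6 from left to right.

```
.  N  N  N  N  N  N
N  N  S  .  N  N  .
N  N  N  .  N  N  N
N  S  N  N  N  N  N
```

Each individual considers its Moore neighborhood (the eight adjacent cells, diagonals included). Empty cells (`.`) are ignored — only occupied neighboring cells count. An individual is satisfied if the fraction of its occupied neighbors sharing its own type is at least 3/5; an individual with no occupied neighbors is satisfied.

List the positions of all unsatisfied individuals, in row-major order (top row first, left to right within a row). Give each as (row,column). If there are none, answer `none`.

(0,1)N 3/4 ok
(0,2)N 3/4 ok
(0,3)N 3/4 ok
(0,4)N 4/4 ok
(0,5)N 4/4 ok
(0,6)N 2/2 ok
(1,0)N 4/4 ok
(1,1)N 6/7 ok
(1,2)S 0/6 unhappy
(1,4)N 6/6 ok
(1,5)N 7/7 ok
(2,0)N 4/5 ok
(2,1)N 6/8 ok
(2,2)N 4/6 ok
(2,4)N 6/6 ok
(2,5)N 7/7 ok
(2,6)N 4/4 ok
(3,0)N 2/3 ok
(3,1)S 0/5 unhappy
(3,2)N 3/4 ok
(3,3)N 4/4 ok
(3,4)N 4/4 ok
(3,5)N 5/5 ok
(3,6)N 3/3 ok

(1,2), (3,1)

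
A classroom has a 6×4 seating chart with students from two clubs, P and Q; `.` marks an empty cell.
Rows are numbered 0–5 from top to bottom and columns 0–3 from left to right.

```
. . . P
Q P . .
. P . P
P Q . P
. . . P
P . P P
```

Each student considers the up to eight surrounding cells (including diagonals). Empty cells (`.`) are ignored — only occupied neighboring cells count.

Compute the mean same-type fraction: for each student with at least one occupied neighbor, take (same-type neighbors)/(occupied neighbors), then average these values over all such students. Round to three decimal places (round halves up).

0.650

(0,3)P — no occupied neighbors
(1,0)Q 0/2
(1,1)P 1/2
(2,1)P 2/4
(2,3)P 1/1
(3,0)P 1/2
(3,1)Q 0/2
(3,3)P 2/2
(4,3)P 3/3
(5,0)P — no occupied neighbors
(5,2)P 2/2
(5,3)P 2/2
Sum over 10 students: 0/2 + 1/2 + 2/4 + 1/1 + 1/2 + 0/2 + 2/2 + 3/3 + 2/2 + 2/2 = 13/2; mean = 13/2 ÷ 10 = 13/20 = 0.65 → 0.650.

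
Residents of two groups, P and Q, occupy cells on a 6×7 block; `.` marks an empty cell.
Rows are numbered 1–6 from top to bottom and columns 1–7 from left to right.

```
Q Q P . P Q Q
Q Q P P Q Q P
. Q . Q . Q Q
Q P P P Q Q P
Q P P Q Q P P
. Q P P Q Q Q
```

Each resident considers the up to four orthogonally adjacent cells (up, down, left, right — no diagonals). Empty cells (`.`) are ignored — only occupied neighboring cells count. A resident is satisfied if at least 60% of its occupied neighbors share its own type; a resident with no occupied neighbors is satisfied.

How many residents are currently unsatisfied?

21

Row 1: (1,1)Q 2/2 ok · (1,2)Q 2/3 ok · (1,3)P 1/2 unhappy · (1,5)P 0/2 unhappy · (1,6)Q 2/3 ok · (1,7)Q 1/2 unhappy
Row 2: (2,1)Q 2/2 ok · (2,2)Q 3/4 ok · (2,3)P 2/3 ok · (2,4)P 1/3 unhappy · (2,5)Q 1/3 unhappy · (2,6)Q 3/4 ok · (2,7)P 0/3 unhappy
Row 3: (3,2)Q 1/2 unhappy · (3,4)Q 0/2 unhappy · (3,6)Q 3/3 ok · (3,7)Q 1/3 unhappy
Row 4: (4,1)Q 1/2 unhappy · (4,2)P 2/4 unhappy · (4,3)P 3/3 ok · (4,4)P 1/4 unhappy · (4,5)Q 2/3 ok · (4,6)Q 2/4 unhappy · (4,7)P 1/3 unhappy
Row 5: (5,1)Q 1/2 unhappy · (5,2)P 2/4 unhappy · (5,3)P 3/4 ok · (5,4)Q 1/4 unhappy · (5,5)Q 3/4 ok · (5,6)P 1/4 unhappy · (5,7)P 2/3 ok
Row 6: (6,2)Q 0/2 unhappy · (6,3)P 2/3 ok · (6,4)P 1/3 unhappy · (6,5)Q 2/3 ok · (6,6)Q 2/3 ok · (6,7)Q 1/2 unhappy
Unsatisfied: (1,3), (1,5), (1,7), (2,4), (2,5), (2,7), (3,2), (3,4), (3,7), (4,1), (4,2), (4,4), (4,6), (4,7), (5,1), (5,2), (5,4), (5,6), (6,2), (6,4), (6,7) — 21 in total.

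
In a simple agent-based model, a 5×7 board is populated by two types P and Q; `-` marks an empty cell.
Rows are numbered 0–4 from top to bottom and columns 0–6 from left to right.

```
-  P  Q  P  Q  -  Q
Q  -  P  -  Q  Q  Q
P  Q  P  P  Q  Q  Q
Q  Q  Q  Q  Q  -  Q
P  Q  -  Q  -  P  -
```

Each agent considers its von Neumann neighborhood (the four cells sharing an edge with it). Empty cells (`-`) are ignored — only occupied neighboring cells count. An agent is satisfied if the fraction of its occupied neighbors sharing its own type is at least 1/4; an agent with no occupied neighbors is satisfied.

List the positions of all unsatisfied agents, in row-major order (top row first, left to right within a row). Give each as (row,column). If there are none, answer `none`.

Row 0: (0,1)P 0/1 not · (0,2)Q 0/3 not · (0,3)P 0/2 not · (0,4)Q 1/2 satisfied · (0,6)Q 1/1 satisfied
Row 1: (1,0)Q 0/1 not · (1,2)P 1/2 satisfied · (1,4)Q 3/3 satisfied · (1,5)Q 3/3 satisfied · (1,6)Q 3/3 satisfied
Row 2: (2,0)P 0/3 not · (2,1)Q 1/3 satisfied · (2,2)P 2/4 satisfied · (2,3)P 1/3 satisfied · (2,4)Q 3/4 satisfied · (2,5)Q 3/3 satisfied · (2,6)Q 3/3 satisfied
Row 3: (3,0)Q 1/3 satisfied · (3,1)Q 4/4 satisfied · (3,2)Q 2/3 satisfied · (3,3)Q 3/4 satisfied · (3,4)Q 2/2 satisfied · (3,6)Q 1/1 satisfied
Row 4: (4,0)P 0/2 not · (4,1)Q 1/2 satisfied · (4,3)Q 1/1 satisfied · (4,5)P 0/0 satisfied

(0,1), (0,2), (0,3), (1,0), (2,0), (4,0)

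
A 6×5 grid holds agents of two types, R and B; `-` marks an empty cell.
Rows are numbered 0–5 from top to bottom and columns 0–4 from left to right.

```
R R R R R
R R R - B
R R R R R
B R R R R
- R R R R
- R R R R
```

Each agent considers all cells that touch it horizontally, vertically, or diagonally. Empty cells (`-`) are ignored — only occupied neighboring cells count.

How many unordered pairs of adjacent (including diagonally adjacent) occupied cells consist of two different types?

Scan each occupied cell's neighbors to the right and below (and the two forward diagonals) so each pair is counted once.
From row 0: 2 unlike of 14 pairs (running 2/14).
From row 1: 2 unlike of 12 pairs (running 4/26).
From row 2: 2 unlike of 17 pairs (running 6/43).
From row 3: 2 unlike of 15 pairs (running 8/58).
From row 4: 0 unlike of 13 pairs (running 8/71).
From row 5: 0 unlike of 3 pairs (running 8/74).
Total adjacent occupied pairs: 74; unlike-type pairs: 8.

8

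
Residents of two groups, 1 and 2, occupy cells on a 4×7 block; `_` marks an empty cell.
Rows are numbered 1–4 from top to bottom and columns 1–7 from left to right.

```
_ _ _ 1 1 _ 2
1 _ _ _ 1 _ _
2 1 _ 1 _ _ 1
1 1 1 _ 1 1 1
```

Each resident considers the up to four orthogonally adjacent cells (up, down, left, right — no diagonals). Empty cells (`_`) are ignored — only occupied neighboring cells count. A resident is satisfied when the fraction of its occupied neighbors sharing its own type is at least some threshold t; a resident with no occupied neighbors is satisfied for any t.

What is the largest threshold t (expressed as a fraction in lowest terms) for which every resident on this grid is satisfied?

Row 1: (1,4)1 1/1 · (1,5)1 2/2 · (1,7)2 — no occupied neighbors
Row 2: (2,1)1 0/1 · (2,5)1 1/1
Row 3: (3,1)2 0/3 · (3,2)1 1/2 · (3,4)1 — no occupied neighbors · (3,7)1 1/1
Row 4: (4,1)1 1/2 · (4,2)1 3/3 · (4,3)1 1/1 · (4,5)1 1/1 · (4,6)1 2/2 · (4,7)1 2/2
The smallest same-type fraction is 0/1 at (2,1), which reduces to 0/1. Any threshold above that leaves this resident unsatisfied.

0/1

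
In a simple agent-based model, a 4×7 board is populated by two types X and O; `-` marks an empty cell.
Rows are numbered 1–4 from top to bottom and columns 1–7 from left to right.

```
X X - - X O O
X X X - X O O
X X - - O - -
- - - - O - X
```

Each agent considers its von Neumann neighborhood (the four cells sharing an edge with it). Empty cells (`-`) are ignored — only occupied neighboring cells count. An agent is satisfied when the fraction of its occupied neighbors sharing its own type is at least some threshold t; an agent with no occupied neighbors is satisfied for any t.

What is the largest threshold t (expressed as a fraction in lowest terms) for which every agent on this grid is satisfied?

1/3

Row 1: (1,1)X 2/2 · (1,2)X 2/2 · (1,5)X 1/2 · (1,6)O 2/3 · (1,7)O 2/2
Row 2: (2,1)X 3/3 · (2,2)X 4/4 · (2,3)X 1/1 · (2,5)X 1/3 · (2,6)O 2/3 · (2,7)O 2/2
Row 3: (3,1)X 2/2 · (3,2)X 2/2 · (3,5)O 1/2
Row 4: (4,5)O 1/1 · (4,7)X — no occupied neighbors
The smallest same-type fraction is 1/3 at (2,5), which reduces to 1/3. Any threshold above that leaves this agent unsatisfied.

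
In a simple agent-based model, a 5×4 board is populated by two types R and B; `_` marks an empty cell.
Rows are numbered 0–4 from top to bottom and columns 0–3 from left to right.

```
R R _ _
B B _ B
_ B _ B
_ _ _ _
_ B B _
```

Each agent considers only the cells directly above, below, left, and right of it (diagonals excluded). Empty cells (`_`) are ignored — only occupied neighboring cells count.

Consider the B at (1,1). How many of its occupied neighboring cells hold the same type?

2

Occupied neighbors of (1,1): (0,1)=R, (2,1)=B, (1,0)=B.
Same type (B): 2 of 3.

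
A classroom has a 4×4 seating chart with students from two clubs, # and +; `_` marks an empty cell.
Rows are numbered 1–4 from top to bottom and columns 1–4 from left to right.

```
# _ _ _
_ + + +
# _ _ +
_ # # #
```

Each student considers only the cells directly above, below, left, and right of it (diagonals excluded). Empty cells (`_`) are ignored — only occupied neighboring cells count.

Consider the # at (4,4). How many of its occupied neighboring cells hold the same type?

Occupied neighbors of (4,4): (3,4)=+, (4,3)=#.
Same type (#): 1 of 2.

1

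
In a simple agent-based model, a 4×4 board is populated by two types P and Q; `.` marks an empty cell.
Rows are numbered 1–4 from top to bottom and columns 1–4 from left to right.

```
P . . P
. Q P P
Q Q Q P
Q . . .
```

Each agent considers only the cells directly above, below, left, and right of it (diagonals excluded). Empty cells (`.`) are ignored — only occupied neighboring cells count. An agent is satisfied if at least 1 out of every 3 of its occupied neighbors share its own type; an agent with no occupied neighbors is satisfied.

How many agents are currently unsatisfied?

0

Row 1: (1,1)P 0/0 satisfied · (1,4)P 1/1 satisfied
Row 2: (2,2)Q 1/2 satisfied · (2,3)P 1/3 satisfied · (2,4)P 3/3 satisfied
Row 3: (3,1)Q 2/2 satisfied · (3,2)Q 3/3 satisfied · (3,3)Q 1/3 satisfied · (3,4)P 1/2 satisfied
Row 4: (4,1)Q 1/1 satisfied
Every one meets the threshold.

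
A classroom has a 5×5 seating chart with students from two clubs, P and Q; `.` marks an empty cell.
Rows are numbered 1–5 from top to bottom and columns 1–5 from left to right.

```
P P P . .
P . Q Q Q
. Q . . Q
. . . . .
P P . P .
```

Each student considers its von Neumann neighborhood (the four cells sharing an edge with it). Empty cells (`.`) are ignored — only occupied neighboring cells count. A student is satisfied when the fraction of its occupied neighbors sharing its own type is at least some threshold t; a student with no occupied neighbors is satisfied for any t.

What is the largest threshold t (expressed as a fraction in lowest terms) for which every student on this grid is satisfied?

1/2

Row 1: (1,1)P 2/2 · (1,2)P 2/2 · (1,3)P 1/2
Row 2: (2,1)P 1/1 · (2,3)Q 1/2 · (2,4)Q 2/2 · (2,5)Q 2/2
Row 3: (3,2)Q — no occupied neighbors · (3,5)Q 1/1
Row 5: (5,1)P 1/1 · (5,2)P 1/1 · (5,4)P — no occupied neighbors
The smallest same-type fraction is 1/2 at (1,3), which reduces to 1/2. Any threshold above that leaves this student unsatisfied.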